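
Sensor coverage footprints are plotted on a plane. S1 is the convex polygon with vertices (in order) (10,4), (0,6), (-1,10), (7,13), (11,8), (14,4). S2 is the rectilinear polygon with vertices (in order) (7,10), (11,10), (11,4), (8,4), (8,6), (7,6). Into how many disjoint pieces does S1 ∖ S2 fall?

S1 ∖ S2 splits into 2 disjoint pieces (area 52, area 6).

2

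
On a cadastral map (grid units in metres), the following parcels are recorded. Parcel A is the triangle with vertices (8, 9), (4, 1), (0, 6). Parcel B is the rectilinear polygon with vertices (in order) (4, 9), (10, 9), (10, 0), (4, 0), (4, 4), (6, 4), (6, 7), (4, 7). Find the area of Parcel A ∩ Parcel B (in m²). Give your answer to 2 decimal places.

7.25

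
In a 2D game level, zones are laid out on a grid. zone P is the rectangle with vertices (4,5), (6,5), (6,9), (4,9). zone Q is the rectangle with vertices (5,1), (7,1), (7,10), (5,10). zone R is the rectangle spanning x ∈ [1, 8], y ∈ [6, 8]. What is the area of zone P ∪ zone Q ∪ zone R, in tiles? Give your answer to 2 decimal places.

30.00

By inclusion–exclusion:
Individual areas: |zone P| = 8, |zone Q| = 18, |zone R| = 14.
|zone P∩zone Q|: x∈[5,6], y∈[5,9] → 1·4 = 4.
|zone P∩zone R|: x∈[4,6], y∈[6,8] → 2·2 = 4.
|zone Q∩zone R|: x∈[5,7], y∈[6,8] → 2·2 = 4.
|zone P∩zone Q∩zone R| = 2.
|zone P ∪ zone Q ∪ zone R| = 40 − 12 + 2 = 30.00.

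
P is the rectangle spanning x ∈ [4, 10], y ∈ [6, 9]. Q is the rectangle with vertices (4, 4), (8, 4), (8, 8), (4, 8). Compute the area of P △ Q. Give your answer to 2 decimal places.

18.00

|P∩Q|: x∈[4,8], y∈[6,8] → 4·2 = 8.
|P △ Q| = |P| + |Q| − 2·|P∩Q| = 18 + 16 − 16 = 18.00.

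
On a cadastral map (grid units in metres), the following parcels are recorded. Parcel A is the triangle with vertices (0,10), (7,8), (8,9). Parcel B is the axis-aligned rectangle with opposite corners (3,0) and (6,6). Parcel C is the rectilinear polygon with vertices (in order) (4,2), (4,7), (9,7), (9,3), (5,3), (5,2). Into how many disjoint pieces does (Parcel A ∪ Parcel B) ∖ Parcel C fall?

2

(Parcel A ∪ Parcel B) ∖ Parcel C splits into 2 disjoint pieces (area 4.5, area 11).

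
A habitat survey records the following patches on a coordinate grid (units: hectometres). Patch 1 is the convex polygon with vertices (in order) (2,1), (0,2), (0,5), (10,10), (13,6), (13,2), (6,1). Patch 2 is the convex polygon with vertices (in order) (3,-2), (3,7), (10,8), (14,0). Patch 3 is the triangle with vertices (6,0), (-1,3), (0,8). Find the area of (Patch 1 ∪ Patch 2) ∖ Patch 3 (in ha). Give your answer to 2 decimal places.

93.52

|Patch 1 ∪ Patch 2| = 107.35.
|(Patch 1 ∪ Patch 2) ∩ Patch 3| = 13.8312.
|(Patch 1 ∪ Patch 2) ∖ Patch 3| = 107.35 − 13.8312 = 93.52.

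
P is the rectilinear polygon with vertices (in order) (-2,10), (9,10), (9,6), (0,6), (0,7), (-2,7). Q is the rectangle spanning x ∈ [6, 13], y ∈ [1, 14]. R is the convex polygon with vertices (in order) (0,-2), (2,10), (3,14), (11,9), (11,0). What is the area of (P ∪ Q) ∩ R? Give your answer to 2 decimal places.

65.15

The region (P ∪ Q) ∩ R is the polygon with vertices (6,12.125), (11,9), (11,1), (6,1), (6,6), (1.333,6), (2,10), (6,10).
By the shoelace formula its area is 65.15.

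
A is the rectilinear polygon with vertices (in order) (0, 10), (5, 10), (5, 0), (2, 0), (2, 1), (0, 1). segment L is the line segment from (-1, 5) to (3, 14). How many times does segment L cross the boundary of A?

The segment meets the boundary at (1.222,10), (0,7.25).

2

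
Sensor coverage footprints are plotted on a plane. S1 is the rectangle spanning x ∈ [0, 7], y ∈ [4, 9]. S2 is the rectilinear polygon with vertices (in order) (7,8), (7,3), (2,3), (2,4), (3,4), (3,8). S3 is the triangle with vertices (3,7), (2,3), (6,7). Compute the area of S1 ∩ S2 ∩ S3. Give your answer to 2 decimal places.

4.50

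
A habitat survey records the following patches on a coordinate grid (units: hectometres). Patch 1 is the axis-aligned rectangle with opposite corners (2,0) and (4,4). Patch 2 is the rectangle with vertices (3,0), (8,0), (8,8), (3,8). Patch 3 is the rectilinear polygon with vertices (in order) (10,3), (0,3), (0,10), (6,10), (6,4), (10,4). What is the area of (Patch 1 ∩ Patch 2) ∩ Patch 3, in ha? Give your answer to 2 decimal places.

The region (Patch 1 ∩ Patch 2) ∩ Patch 3 is the polygon with vertices (4,3), (3,3), (3,4), (4,4).
By the shoelace formula its area is 1.00.

1.00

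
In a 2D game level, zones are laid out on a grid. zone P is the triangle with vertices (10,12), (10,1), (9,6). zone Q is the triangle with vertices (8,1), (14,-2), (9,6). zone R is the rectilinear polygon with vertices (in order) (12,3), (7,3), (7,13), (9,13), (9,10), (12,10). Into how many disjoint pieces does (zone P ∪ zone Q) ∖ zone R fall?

(zone P ∪ zone Q) ∖ zone R splits into 2 disjoint pieces (area 12.7875, area 0.3333).

2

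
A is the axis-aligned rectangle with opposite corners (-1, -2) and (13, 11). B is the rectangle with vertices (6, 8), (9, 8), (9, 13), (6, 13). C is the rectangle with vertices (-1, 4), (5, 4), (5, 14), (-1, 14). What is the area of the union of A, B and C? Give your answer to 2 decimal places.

By inclusion–exclusion:
Individual areas: |A| = 182, |B| = 15, |C| = 60.
|A∩B|: x∈[6,9], y∈[8,11] → 3·3 = 9.
|A∩C|: x∈[-1,5], y∈[4,11] → 6·7 = 42.
|B∩C| = 0 (no overlap).
|A∩B∩C| = 0.
|A ∪ B ∪ C| = 257 − 51 + 0 = 206.00.

206.00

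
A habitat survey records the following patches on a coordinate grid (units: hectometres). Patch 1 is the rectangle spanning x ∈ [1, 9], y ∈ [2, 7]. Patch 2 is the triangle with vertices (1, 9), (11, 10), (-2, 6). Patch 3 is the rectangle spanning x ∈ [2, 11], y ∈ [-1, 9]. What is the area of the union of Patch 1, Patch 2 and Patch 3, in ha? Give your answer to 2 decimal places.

103.40

By inclusion–exclusion:
Individual areas: |Patch 1| = 40, |Patch 2| = 13.5, |Patch 3| = 90.
|Patch 1∩Patch 2| = 0.0096.
|Patch 1∩Patch 3|: x∈[2,9], y∈[2,7] → 7·5 = 35.
|Patch 2∩Patch 3| = 5.0865.
|Patch 1∩Patch 2∩Patch 3| = 0.
|Patch 1 ∪ Patch 2 ∪ Patch 3| = 143.5 − 40.0962 + 0 = 103.40.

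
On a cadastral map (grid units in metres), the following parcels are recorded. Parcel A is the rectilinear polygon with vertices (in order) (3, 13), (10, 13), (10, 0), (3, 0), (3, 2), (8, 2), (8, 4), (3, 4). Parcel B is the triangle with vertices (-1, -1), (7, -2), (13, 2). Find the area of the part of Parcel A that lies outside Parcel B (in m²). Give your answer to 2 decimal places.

|Parcel A| = 81, |Parcel A∩Parcel B| = 4.2976.
|Parcel A ∖ Parcel B| = |Parcel A| − |Parcel A∩Parcel B| = 81 − 4.2976 = 76.70.

76.70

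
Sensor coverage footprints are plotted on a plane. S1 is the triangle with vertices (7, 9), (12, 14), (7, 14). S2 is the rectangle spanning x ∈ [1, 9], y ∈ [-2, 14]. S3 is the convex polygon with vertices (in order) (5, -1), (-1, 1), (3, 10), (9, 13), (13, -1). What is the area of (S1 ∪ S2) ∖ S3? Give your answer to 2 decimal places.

|S1 ∪ S2| = 132.5.
|(S1 ∪ S2) ∩ S3| = 90.2778.
|(S1 ∪ S2) ∖ S3| = 132.5 − 90.2778 = 42.22.

42.22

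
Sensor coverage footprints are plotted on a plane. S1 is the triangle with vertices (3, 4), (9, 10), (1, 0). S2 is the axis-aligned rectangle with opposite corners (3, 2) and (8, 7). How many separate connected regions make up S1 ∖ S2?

2

S1 ∖ S2 splits into 2 disjoint pieces (area 0.9, area 1.5).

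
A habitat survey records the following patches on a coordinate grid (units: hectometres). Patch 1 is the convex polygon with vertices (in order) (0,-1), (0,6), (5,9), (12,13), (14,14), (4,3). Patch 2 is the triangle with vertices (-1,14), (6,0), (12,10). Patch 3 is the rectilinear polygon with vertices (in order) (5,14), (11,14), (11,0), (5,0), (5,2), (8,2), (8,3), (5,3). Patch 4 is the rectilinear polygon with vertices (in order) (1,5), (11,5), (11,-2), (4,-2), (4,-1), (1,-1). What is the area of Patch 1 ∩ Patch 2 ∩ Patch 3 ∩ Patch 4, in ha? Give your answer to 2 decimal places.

0.37

The intersection is the polygon with vertices (5,4.1), (5,5), (5.818,5).
By the shoelace formula its area is 0.37.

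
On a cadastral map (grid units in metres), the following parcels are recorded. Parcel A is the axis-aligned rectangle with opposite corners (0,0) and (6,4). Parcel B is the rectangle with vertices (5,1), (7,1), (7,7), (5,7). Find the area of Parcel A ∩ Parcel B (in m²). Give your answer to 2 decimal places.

|Parcel A∩Parcel B|: x∈[5,6], y∈[1,4] → 1·3 = 3.

3.00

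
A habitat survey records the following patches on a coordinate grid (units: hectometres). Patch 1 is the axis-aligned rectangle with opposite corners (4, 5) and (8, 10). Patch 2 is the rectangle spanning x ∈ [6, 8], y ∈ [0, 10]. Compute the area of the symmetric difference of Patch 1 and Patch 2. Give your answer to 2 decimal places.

|Patch 1∩Patch 2|: x∈[6,8], y∈[5,10] → 2·5 = 10.
|Patch 1 △ Patch 2| = |Patch 1| + |Patch 2| − 2·|Patch 1∩Patch 2| = 20 + 20 − 20 = 20.00.

20.00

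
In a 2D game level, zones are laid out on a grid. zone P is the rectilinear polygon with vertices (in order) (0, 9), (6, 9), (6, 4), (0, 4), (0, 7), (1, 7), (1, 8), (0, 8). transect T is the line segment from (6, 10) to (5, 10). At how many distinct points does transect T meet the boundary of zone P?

0

The segment lies entirely outside zone P and never meets its boundary.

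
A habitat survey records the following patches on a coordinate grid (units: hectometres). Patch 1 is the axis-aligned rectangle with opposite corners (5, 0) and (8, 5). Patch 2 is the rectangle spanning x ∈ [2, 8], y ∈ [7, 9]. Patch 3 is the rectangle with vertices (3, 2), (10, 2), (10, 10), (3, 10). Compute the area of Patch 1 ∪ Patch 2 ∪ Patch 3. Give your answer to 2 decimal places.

By inclusion–exclusion:
Individual areas: |Patch 1| = 15, |Patch 2| = 12, |Patch 3| = 56.
|Patch 1∩Patch 2| = 0 (no overlap).
|Patch 1∩Patch 3|: x∈[5,8], y∈[2,5] → 3·3 = 9.
|Patch 2∩Patch 3|: x∈[3,8], y∈[7,9] → 5·2 = 10.
|Patch 1∩Patch 2∩Patch 3| = 0.
|Patch 1 ∪ Patch 2 ∪ Patch 3| = 83 − 19 + 0 = 64.00.

64.00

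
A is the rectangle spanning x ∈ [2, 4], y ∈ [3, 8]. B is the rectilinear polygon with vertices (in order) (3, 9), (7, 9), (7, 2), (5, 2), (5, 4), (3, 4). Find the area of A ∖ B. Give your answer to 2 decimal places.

|A| = 10, |A∩B| = 4.
|A ∖ B| = |A| − |A∩B| = 10 − 4 = 6.00.

6.00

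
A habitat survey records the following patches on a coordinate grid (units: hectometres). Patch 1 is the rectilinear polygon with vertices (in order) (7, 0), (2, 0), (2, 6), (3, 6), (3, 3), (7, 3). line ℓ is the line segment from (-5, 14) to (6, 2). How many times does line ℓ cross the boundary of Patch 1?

3

The segment meets the boundary at (5.083,3), (3,5.273), (2.333,6).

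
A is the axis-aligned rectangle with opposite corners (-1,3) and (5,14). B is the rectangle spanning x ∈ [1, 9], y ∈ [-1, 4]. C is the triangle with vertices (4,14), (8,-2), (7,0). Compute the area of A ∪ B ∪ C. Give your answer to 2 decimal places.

By inclusion–exclusion:
Individual areas: |A| = 66, |B| = 40, |C| = 4.
|A∩B|: x∈[1,5], y∈[3,4] → 4·1 = 4.
|A∩C| = 0.3333.
|B∩C| = 2.0893.
|A∩B∩C| = 0.
|A ∪ B ∪ C| = 110 − 6.4226 + 0 = 103.58.

103.58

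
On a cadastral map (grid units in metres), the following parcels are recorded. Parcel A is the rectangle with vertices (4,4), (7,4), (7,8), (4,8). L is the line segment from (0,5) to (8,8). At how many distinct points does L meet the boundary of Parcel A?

The segment meets the boundary at (7,7.625), (4,6.5).

2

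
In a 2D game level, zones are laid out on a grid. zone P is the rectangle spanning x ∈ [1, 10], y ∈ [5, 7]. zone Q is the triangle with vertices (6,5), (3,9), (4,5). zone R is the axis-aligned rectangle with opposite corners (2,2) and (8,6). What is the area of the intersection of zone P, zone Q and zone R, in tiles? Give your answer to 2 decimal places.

The intersection is the polygon with vertices (6,5), (4,5), (3.75,6), (5.25,6).
By the shoelace formula its area is 1.75.

1.75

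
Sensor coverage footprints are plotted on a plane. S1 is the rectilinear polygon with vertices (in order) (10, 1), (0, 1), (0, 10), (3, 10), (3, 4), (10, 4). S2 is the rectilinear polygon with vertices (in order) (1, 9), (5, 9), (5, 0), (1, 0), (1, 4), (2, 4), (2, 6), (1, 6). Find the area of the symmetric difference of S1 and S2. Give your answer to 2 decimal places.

42.00

|S1| = 48, |S2| = 34, |S1∩S2| = 20.
|S1 △ S2| = |S1| + |S2| − 2·|S1∩S2| = 48 + 34 − 40 = 42.00.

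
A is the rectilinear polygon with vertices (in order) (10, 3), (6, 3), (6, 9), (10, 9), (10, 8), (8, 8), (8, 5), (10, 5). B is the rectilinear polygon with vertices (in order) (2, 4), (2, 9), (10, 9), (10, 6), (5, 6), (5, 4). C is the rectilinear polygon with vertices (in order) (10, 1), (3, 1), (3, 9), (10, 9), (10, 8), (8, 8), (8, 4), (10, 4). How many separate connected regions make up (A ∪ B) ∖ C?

3

(A ∪ B) ∖ C splits into 3 disjoint pieces (area 5, area 4, area 2).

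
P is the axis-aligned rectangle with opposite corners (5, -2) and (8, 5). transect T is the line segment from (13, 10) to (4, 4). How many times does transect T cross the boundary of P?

2

The segment meets the boundary at (5,4.667), (5.5,5).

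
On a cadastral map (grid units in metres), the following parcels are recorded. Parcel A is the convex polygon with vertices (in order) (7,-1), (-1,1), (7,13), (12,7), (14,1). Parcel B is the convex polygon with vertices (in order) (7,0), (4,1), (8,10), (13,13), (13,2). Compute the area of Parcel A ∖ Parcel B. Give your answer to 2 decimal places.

57.30

|Parcel A| = 114, |Parcel A∩Parcel B| = 56.7.
|Parcel A ∖ Parcel B| = |Parcel A| − |Parcel A∩Parcel B| = 114 − 56.7 = 57.30.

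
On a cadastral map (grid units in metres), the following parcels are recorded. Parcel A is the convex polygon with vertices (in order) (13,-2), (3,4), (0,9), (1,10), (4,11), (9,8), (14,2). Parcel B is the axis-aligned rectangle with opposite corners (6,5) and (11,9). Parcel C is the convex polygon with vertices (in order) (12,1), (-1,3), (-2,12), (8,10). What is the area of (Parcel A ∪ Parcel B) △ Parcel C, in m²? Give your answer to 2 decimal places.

|Parcel A ∪ Parcel B| = 89.2333.
|(Parcel A ∪ Parcel B) ∩ Parcel C| = 64.3684.
|(Parcel A ∪ Parcel B) △ Parcel C| = 89.2333 + 98.5 − 128.7369 = 59.00.

59.00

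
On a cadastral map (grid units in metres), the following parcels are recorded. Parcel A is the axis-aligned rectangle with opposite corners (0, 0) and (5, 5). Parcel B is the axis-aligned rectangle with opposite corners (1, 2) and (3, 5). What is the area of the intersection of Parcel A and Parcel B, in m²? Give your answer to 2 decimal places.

6.00

|Parcel A∩Parcel B|: x∈[1,3], y∈[2,5] → 2·3 = 6.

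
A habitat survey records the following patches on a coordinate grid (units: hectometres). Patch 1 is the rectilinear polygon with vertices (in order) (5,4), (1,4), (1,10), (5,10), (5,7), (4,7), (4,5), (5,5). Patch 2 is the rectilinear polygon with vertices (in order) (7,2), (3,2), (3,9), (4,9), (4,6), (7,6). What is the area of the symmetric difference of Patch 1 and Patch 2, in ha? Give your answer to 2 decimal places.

|Patch 1| = 22, |Patch 2| = 19, |Patch 1∩Patch 2| = 6.
|Patch 1 △ Patch 2| = |Patch 1| + |Patch 2| − 2·|Patch 1∩Patch 2| = 22 + 19 − 12 = 29.00.

29.00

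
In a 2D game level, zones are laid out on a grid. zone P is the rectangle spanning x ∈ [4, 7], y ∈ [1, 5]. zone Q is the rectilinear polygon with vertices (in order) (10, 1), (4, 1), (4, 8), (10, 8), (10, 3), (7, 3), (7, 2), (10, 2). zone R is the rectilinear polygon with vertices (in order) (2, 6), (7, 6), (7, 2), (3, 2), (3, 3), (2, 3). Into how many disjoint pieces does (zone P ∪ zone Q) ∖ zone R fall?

2

(zone P ∪ zone Q) ∖ zone R splits into 2 disjoint pieces (area 6, area 21).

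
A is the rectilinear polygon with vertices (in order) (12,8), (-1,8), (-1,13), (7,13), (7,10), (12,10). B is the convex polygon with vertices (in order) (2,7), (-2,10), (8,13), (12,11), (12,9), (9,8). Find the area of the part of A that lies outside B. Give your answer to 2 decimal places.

|A| = 50, |A∩B| = 35.4583.
|A ∖ B| = |A| − |A∩B| = 50 − 35.4583 = 14.54.

14.54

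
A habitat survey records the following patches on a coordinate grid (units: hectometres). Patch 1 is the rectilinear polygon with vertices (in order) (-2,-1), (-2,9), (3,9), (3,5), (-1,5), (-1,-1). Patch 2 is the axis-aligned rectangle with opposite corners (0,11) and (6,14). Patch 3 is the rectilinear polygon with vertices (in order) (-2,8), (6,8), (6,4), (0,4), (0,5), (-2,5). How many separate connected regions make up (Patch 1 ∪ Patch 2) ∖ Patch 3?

(Patch 1 ∪ Patch 2) ∖ Patch 3 splits into 3 disjoint pieces (area 6, area 5, area 18).

3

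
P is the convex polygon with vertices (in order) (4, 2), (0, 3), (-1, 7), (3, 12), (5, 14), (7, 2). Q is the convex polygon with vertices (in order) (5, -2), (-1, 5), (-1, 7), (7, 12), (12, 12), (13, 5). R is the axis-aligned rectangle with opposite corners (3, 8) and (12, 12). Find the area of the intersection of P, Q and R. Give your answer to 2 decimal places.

The intersection is the polygon with vertices (5.491,11.057), (6,8), (3,8), (3,9.5).
By the shoelace formula its area is 6.45.

6.45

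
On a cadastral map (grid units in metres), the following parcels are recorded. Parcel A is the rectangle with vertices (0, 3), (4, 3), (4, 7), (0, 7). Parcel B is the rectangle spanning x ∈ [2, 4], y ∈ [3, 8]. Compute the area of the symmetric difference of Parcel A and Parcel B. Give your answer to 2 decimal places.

|Parcel A∩Parcel B|: x∈[2,4], y∈[3,7] → 2·4 = 8.
|Parcel A △ Parcel B| = |Parcel A| + |Parcel B| − 2·|Parcel A∩Parcel B| = 16 + 10 − 16 = 10.00.

10.00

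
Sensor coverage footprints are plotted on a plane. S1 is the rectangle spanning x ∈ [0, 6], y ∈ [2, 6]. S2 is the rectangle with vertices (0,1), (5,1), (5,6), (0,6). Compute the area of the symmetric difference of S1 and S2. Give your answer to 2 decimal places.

|S1∩S2|: x∈[0,5], y∈[2,6] → 5·4 = 20.
|S1 △ S2| = |S1| + |S2| − 2·|S1∩S2| = 24 + 25 − 40 = 9.00.

9.00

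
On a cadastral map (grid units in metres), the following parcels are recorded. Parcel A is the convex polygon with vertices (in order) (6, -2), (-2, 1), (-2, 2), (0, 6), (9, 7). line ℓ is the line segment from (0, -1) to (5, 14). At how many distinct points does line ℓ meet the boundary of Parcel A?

2

The segment meets the boundary at (2.423,6.269), (0.37,0.111).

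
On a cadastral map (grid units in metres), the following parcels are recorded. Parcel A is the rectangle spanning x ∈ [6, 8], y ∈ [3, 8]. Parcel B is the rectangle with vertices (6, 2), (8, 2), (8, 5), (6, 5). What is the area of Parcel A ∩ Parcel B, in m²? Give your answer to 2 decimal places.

|Parcel A∩Parcel B|: x∈[6,8], y∈[3,5] → 2·2 = 4.

4.00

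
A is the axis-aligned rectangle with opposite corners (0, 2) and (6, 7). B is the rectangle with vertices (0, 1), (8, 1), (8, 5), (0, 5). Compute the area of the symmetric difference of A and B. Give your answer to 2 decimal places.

26.00

|A∩B|: x∈[0,6], y∈[2,5] → 6·3 = 18.
|A △ B| = |A| + |B| − 2·|A∩B| = 30 + 32 − 36 = 26.00.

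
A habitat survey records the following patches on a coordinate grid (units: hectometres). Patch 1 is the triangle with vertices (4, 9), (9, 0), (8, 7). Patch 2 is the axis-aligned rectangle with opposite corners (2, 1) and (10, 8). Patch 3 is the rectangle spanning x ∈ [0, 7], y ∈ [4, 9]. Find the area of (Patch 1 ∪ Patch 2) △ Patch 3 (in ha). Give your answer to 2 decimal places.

|Patch 1 ∪ Patch 2| = 56.9286.
|(Patch 1 ∪ Patch 2) ∩ Patch 3| = 20.7222.
|(Patch 1 ∪ Patch 2) △ Patch 3| = 56.9286 + 35 − 41.4444 = 50.48.

50.48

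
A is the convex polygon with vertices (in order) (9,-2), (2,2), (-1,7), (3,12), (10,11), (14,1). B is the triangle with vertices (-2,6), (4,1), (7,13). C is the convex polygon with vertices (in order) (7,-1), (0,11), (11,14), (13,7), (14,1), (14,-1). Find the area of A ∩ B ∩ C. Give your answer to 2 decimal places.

The intersection is the polygon with vertices (5.293,11.672), (6.621,11.483), (4.55,3.2), (1.382,8.631).
By the shoelace formula its area is 21.13.

21.13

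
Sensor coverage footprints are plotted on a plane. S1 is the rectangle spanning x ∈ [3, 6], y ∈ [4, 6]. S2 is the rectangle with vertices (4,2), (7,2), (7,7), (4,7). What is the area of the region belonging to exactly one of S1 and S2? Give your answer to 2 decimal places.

13.00

|S1∩S2|: x∈[4,6], y∈[4,6] → 2·2 = 4.
|S1 △ S2| = |S1| + |S2| − 2·|S1∩S2| = 6 + 15 − 8 = 13.00.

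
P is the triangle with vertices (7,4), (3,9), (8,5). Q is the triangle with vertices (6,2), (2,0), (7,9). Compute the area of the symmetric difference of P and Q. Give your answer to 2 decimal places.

|P| = 4.5, |Q| = 13, |P∩Q| = 1.2704.
|P △ Q| = |P| + |Q| − 2·|P∩Q| = 4.5 + 13 − 2.5408 = 14.96.

14.96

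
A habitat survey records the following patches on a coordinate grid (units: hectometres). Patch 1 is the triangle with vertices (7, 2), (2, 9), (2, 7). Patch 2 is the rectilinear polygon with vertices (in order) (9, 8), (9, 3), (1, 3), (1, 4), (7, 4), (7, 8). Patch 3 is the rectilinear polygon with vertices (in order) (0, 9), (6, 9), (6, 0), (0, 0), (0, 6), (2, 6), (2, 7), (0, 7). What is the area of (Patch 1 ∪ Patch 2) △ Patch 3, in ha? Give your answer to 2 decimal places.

|Patch 1 ∪ Patch 2| = 20.5714.
|(Patch 1 ∪ Patch 2) ∩ Patch 3| = 9.4286.
|(Patch 1 ∪ Patch 2) △ Patch 3| = 20.5714 + 52 − 18.8571 = 53.71.

53.71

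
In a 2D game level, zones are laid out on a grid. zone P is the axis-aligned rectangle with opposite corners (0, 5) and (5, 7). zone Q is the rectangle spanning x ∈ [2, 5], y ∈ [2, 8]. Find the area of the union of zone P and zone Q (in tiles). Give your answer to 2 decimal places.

22.00

By inclusion–exclusion:
Individual areas: |zone P| = 10, |zone Q| = 18.
|zone P∩zone Q|: x∈[2,5], y∈[5,7] → 3·2 = 6.
|zone P ∪ zone Q| = 28 − 6 = 22.00.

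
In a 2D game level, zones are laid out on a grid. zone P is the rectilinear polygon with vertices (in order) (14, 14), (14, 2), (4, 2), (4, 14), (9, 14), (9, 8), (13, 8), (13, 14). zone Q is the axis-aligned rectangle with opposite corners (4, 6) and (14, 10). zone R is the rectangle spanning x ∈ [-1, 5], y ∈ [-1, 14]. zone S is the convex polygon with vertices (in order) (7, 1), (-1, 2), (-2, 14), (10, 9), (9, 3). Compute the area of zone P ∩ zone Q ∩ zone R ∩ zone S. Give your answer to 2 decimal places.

4.00

The intersection is the polygon with vertices (4,10), (5,10), (5,6), (4,6).
By the shoelace formula its area is 4.00.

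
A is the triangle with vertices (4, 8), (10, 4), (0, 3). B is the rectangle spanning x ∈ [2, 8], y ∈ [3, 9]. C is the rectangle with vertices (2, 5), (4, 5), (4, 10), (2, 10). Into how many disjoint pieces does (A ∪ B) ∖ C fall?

1

(A ∪ B) ∖ C is a single connected region.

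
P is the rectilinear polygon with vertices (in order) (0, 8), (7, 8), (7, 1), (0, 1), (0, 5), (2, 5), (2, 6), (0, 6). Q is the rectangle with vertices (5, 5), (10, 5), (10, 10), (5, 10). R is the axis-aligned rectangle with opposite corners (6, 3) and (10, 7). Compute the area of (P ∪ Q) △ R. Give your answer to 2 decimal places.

62.00

|P ∪ Q| = 66.
|(P ∪ Q) ∩ R| = 10.
|(P ∪ Q) △ R| = 66 + 16 − 20 = 62.00.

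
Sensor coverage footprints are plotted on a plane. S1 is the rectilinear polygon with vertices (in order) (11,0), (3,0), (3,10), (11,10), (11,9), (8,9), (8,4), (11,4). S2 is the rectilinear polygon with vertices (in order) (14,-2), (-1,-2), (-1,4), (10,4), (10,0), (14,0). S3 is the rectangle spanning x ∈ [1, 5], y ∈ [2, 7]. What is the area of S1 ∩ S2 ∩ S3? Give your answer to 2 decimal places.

4.00

The intersection is the polygon with vertices (3,4), (5,4), (5,2), (3,2).
By the shoelace formula its area is 4.00.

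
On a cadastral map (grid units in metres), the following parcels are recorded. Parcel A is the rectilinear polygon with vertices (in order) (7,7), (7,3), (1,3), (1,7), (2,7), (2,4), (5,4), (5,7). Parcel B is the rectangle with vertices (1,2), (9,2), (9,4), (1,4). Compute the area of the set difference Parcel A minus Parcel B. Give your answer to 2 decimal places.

|Parcel A| = 15, |Parcel A∩Parcel B| = 6.
|Parcel A ∖ Parcel B| = |Parcel A| − |Parcel A∩Parcel B| = 15 − 6 = 9.00.

9.00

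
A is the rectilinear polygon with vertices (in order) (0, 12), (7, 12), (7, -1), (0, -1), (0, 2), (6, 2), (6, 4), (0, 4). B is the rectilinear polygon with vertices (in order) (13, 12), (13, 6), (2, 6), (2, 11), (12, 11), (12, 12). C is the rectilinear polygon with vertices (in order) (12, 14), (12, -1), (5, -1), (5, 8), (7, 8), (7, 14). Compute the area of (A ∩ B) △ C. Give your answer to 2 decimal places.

|A ∩ B| = 25.
|(A ∩ B) ∩ C| = 4.
|(A ∩ B) △ C| = 25 + 93 − 8 = 110.00.

110.00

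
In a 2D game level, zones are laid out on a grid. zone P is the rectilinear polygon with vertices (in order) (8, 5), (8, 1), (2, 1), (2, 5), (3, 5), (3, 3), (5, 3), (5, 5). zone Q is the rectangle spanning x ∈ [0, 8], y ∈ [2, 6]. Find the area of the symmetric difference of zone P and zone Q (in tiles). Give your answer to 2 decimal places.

|zone P| = 20, |zone Q| = 32, |zone P∩zone Q| = 14.
|zone P △ zone Q| = |zone P| + |zone Q| − 2·|zone P∩zone Q| = 20 + 32 − 28 = 24.00.

24.00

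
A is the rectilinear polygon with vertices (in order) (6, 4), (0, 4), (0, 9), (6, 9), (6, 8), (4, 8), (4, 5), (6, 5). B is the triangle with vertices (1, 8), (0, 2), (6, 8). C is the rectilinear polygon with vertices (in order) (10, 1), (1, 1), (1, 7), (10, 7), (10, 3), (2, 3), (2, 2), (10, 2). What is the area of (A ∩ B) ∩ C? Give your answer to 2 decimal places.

7.00

The region (A ∩ B) ∩ C is the polygon with vertices (4,6), (2,4), (1,4), (1,7), (4,7).
By the shoelace formula its area is 7.00.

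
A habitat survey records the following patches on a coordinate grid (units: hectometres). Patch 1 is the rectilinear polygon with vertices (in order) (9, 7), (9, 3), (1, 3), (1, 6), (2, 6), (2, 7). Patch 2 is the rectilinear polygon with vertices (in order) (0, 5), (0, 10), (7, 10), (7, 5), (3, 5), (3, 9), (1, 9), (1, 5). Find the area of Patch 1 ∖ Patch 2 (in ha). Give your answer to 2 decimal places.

23.00

|Patch 1| = 31, |Patch 1∩Patch 2| = 8.
|Patch 1 ∖ Patch 2| = |Patch 1| − |Patch 1∩Patch 2| = 31 − 8 = 23.00.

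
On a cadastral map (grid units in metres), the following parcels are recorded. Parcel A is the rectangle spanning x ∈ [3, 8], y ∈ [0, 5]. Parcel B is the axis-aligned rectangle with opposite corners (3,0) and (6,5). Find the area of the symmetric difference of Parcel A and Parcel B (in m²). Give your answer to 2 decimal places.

10.00

|Parcel A∩Parcel B|: x∈[3,6], y∈[0,5] → 3·5 = 15.
|Parcel A △ Parcel B| = |Parcel A| + |Parcel B| − 2·|Parcel A∩Parcel B| = 25 + 15 − 30 = 10.00.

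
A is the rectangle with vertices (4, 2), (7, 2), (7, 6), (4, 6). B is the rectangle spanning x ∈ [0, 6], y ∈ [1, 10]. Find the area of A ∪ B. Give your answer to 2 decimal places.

58.00

By inclusion–exclusion:
Individual areas: |A| = 12, |B| = 54.
|A∩B|: x∈[4,6], y∈[2,6] → 2·4 = 8.
|A ∪ B| = 66 − 8 = 58.00.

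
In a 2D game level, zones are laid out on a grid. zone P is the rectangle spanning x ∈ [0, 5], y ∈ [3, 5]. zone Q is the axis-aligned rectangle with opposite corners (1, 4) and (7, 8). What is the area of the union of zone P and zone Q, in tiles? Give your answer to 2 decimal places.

By inclusion–exclusion:
Individual areas: |zone P| = 10, |zone Q| = 24.
|zone P∩zone Q|: x∈[1,5], y∈[4,5] → 4·1 = 4.
|zone P ∪ zone Q| = 34 − 4 = 30.00.

30.00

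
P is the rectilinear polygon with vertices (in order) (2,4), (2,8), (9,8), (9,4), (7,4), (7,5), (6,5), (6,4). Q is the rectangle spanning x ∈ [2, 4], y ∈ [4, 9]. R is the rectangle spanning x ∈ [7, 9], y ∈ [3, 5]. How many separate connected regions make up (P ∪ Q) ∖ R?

1

(P ∪ Q) ∖ R is a single connected region.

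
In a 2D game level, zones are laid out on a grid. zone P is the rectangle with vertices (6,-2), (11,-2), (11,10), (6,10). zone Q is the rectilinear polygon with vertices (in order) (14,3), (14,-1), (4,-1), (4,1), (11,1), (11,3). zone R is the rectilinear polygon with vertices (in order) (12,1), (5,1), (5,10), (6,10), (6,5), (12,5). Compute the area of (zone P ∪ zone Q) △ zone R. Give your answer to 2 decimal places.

65.00

|zone P ∪ zone Q| = 76.
|(zone P ∪ zone Q) ∩ zone R| = 22.
|(zone P ∪ zone Q) △ zone R| = 76 + 33 − 44 = 65.00.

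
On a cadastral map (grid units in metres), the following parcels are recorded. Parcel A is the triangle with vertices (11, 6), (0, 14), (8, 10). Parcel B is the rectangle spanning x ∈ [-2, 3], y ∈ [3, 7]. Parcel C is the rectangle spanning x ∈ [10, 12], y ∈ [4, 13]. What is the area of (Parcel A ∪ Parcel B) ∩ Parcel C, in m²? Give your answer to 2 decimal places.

The region (Parcel A ∪ Parcel B) ∩ Parcel C is the polygon with vertices (11,6), (10,6.727), (10,7.333).
By the shoelace formula its area is 0.30.

0.30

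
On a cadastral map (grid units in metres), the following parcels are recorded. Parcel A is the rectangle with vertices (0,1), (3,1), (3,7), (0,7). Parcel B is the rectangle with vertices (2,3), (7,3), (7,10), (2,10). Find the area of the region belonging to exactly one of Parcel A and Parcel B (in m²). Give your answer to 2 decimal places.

|Parcel A∩Parcel B|: x∈[2,3], y∈[3,7] → 1·4 = 4.
|Parcel A △ Parcel B| = |Parcel A| + |Parcel B| − 2·|Parcel A∩Parcel B| = 18 + 35 − 8 = 45.00.

45.00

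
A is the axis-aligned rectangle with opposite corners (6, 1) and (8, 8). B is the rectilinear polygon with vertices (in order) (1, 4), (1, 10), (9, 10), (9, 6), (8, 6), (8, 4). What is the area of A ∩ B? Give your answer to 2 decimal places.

The intersection is the polygon with vertices (8,4), (6,4), (6,8), (8,8), (8,6).
By the shoelace formula its area is 8.00.

8.00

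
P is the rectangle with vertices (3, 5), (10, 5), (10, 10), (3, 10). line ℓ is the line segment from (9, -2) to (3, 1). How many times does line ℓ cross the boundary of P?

The segment lies entirely outside P and never meets its boundary.

0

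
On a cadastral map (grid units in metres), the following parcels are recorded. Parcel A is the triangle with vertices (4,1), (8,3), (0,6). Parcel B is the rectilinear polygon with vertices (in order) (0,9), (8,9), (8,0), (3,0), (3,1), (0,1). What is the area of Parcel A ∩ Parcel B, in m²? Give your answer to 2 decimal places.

14.00

The intersection is the polygon with vertices (4,1), (0,6), (8,3).
By the shoelace formula its area is 14.00.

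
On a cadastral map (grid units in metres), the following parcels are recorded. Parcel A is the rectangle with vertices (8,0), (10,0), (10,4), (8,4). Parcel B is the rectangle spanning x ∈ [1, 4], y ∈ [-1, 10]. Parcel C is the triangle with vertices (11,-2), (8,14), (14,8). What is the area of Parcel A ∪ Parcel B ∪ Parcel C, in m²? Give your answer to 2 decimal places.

79.96

By inclusion–exclusion:
Individual areas: |Parcel A| = 8, |Parcel B| = 33, |Parcel C| = 39.
|Parcel A∩Parcel B| = 0 (no overlap).
|Parcel A∩Parcel C| = 0.0417.
|Parcel B∩Parcel C| = 0.
|Parcel A∩Parcel B∩Parcel C| = 0.
|Parcel A ∪ Parcel B ∪ Parcel C| = 80 − 0.0417 + 0 = 79.96.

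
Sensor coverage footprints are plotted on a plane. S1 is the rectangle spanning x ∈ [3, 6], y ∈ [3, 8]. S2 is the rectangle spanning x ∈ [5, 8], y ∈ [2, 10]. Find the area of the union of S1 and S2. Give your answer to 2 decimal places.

34.00

By inclusion–exclusion:
Individual areas: |S1| = 15, |S2| = 24.
|S1∩S2|: x∈[5,6], y∈[3,8] → 1·5 = 5.
|S1 ∪ S2| = 39 − 5 = 34.00.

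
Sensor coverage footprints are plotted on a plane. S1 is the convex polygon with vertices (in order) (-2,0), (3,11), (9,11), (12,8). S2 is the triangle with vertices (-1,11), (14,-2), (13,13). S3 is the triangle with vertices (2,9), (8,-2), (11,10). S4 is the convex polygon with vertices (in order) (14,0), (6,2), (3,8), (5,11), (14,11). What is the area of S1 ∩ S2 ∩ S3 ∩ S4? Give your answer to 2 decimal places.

25.84

The intersection is the polygon with vertices (10.25,7), (6.252,4.715), (3.412,7.176), (3,8), (3.8,9.2), (10.1,9.9), (10.8,9.2).
By the shoelace formula its area is 25.84.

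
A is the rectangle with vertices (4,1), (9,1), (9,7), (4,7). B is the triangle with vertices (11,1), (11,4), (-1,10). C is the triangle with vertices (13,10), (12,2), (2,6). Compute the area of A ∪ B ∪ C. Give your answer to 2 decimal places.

63.47

By inclusion–exclusion:
Individual areas: |A| = 30, |B| = 18, |C| = 42.
|A∩B| = 9.125.
|A∩C| = 13.8977.
|B∩C| = 11.8316.
|A∩B∩C| = 8.3227.
|A ∪ B ∪ C| = 90 − 34.8543 + 8.3227 = 63.47.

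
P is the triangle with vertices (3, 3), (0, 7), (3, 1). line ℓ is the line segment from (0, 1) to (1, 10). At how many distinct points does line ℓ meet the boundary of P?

The segment meets the boundary at (0.581,6.226), (0.545,5.909).

2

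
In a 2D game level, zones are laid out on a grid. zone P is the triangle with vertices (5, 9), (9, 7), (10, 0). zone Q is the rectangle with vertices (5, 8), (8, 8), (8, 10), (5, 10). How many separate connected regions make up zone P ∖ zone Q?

zone P ∖ zone Q is a single connected region.

1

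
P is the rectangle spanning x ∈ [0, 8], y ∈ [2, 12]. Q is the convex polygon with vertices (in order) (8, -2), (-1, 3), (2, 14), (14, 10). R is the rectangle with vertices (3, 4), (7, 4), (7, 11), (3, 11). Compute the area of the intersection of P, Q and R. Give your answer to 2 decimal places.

The intersection is the polygon with vertices (3,4), (3,11), (7,11), (7,4).
By the shoelace formula its area is 28.00.

28.00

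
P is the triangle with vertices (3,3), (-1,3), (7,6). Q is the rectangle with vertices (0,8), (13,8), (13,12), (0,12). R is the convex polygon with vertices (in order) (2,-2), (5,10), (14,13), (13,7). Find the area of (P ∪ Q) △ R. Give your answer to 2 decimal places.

|P ∪ Q| = 58.
|(P ∪ Q) ∩ R| = 28.7918.
|(P ∪ Q) △ R| = 58 + 78 − 57.5836 = 78.42.

78.42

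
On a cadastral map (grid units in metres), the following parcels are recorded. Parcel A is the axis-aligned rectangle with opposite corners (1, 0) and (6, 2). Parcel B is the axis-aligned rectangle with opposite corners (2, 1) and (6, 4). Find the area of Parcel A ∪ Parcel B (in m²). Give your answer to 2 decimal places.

By inclusion–exclusion:
Individual areas: |Parcel A| = 10, |Parcel B| = 12.
|Parcel A∩Parcel B|: x∈[2,6], y∈[1,2] → 4·1 = 4.
|Parcel A ∪ Parcel B| = 22 − 4 = 18.00.

18.00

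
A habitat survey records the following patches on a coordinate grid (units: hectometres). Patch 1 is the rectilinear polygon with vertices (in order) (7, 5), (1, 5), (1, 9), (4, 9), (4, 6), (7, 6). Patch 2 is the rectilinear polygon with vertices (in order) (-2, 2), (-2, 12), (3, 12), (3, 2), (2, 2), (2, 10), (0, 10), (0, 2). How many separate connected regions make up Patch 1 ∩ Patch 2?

Patch 1 ∩ Patch 2 is a single connected region.

1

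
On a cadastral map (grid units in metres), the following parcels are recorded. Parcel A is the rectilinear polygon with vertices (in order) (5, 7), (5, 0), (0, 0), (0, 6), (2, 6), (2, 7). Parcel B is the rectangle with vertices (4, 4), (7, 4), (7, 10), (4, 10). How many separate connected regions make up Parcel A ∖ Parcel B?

1

Parcel A ∖ Parcel B is a single connected region.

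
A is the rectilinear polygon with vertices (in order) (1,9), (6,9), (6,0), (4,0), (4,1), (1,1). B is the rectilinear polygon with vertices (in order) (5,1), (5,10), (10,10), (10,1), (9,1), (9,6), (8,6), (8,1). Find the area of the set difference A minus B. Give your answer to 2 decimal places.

|A| = 42, |A∩B| = 8.
|A ∖ B| = |A| − |A∩B| = 42 − 8 = 34.00.

34.00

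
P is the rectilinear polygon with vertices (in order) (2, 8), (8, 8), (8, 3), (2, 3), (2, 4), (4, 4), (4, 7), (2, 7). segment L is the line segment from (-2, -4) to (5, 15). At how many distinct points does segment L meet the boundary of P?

2

The segment meets the boundary at (2.421,8), (2.053,7).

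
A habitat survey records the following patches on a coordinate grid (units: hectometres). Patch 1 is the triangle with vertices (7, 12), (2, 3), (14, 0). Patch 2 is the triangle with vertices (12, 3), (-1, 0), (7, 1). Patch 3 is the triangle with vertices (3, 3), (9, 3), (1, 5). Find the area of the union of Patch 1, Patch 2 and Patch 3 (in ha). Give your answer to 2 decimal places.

By inclusion–exclusion:
Individual areas: |Patch 1| = 61.5, |Patch 2| = 5.5, |Patch 3| = 6.
|Patch 1∩Patch 2| = 1.6923.
|Patch 1∩Patch 3| = 5.0566.
|Patch 2∩Patch 3| = 0.
|Patch 1∩Patch 2∩Patch 3| = 0.
|Patch 1 ∪ Patch 2 ∪ Patch 3| = 73 − 6.7489 + 0 = 66.25.

66.25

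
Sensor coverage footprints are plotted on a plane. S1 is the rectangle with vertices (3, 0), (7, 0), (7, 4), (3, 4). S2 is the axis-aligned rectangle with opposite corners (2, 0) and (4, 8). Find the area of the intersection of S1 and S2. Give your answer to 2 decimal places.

4.00

|S1∩S2|: x∈[3,4], y∈[0,4] → 1·4 = 4.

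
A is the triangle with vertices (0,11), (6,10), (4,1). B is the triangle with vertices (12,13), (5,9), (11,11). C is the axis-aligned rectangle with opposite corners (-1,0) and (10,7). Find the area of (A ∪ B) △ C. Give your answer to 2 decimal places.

87.51

|A ∪ B| = 32.9109.
|(A ∪ B) ∩ C| = 11.2.
|(A ∪ B) △ C| = 32.9109 + 77 − 22.4 = 87.51.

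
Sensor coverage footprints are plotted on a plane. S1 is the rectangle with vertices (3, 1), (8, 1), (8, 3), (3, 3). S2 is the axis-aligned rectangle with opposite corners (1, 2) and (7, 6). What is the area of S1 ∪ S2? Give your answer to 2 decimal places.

30.00

By inclusion–exclusion:
Individual areas: |S1| = 10, |S2| = 24.
|S1∩S2|: x∈[3,7], y∈[2,3] → 4·1 = 4.
|S1 ∪ S2| = 34 − 4 = 30.00.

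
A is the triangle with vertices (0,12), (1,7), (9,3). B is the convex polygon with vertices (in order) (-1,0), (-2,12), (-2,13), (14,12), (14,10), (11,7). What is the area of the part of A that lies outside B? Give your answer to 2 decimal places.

|A| = 18, |A∩B| = 16.83.
|A ∖ B| = |A| − |A∩B| = 18 − 16.83 = 1.17.

1.17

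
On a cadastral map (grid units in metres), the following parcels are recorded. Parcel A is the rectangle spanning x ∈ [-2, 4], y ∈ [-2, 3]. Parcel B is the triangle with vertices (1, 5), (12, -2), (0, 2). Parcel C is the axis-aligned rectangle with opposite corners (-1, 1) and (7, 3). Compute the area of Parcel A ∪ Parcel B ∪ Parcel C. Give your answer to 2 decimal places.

By inclusion–exclusion:
Individual areas: |Parcel A| = 30, |Parcel B| = 20, |Parcel C| = 16.
|Parcel A∩Parcel B| = 6.5.
|Parcel A∩Parcel C|: x∈[-1,4], y∈[1,3] → 5·2 = 10.
|Parcel B∩Parcel C| = 9.7359.
|Parcel A∩Parcel B∩Parcel C| = 6.3333.
|Parcel A ∪ Parcel B ∪ Parcel C| = 66 − 26.2359 + 6.3333 = 46.10.

46.10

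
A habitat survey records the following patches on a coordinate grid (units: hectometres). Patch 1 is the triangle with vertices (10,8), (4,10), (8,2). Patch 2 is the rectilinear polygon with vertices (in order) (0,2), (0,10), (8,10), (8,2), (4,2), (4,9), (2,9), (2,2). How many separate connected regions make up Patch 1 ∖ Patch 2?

Patch 1 ∖ Patch 2 is a single connected region.

1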